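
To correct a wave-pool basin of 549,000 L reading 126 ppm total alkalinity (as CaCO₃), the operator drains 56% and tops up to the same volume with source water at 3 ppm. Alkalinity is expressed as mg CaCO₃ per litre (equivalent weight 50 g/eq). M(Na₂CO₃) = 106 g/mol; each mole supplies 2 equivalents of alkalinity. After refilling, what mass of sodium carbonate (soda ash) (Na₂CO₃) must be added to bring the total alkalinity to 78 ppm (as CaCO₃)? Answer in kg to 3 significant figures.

After draining 56% and refilling: 126 × 0.44 + 3 × 0.56 = 57.12 ppm.
Deficit to target: 78 − 57.12 = 20.88 mg/L.
As CaCO₃: 20.88 mg/L × 549,000 L = 11,460 g; ÷ 50 g/eq ÷ 2 = 114.6 mol Na₂CO₃.
Mass: 114.6 × 106 = 12,150 g.

12.2 kg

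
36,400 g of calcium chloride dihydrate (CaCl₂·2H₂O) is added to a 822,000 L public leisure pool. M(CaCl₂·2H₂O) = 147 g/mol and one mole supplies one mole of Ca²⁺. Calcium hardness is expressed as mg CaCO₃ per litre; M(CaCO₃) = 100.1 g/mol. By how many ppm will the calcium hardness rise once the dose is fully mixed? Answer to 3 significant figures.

30.2 ppm

Moles of Ca²⁺: 36,400 g ÷ 147 g/mol = 247.6 mol.
As CaCO₃: 247.6 mol × 100.1 g/mol = 24,790 g.
Rise: 24,790 g / 822,000 L × 1000 = 30.15 mg/L.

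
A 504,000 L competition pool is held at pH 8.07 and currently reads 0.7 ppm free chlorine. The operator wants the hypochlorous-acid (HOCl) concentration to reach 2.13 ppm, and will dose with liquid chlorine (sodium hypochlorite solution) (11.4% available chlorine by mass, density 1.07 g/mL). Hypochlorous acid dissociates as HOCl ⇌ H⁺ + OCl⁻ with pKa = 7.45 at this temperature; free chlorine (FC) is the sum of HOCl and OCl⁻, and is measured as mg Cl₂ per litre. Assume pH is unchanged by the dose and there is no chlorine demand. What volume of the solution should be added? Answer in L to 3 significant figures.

[OCl⁻]/[HOCl] = 10^(pH − pKa) = 10^(8.07 − 7.45) = 4.169; fraction as HOCl = 1/(1 + 4.169) = 0.1935.
Free chlorine required for 2.13 ppm HOCl: 2.13 / 0.1935 = 11.01 ppm.
FC to add: 11.01 − 0.7 = 10.31 mg/L as Cl₂.
Cl₂ equivalent: 10.31 mg/L × 504,000 L = 5196 g.
Product at 11.4% available Cl: 5196 / 0.114 = 45,580 g.
Volume: 45,580 g ÷ 1.07 g/mL = 42,600 mL.

42.6 L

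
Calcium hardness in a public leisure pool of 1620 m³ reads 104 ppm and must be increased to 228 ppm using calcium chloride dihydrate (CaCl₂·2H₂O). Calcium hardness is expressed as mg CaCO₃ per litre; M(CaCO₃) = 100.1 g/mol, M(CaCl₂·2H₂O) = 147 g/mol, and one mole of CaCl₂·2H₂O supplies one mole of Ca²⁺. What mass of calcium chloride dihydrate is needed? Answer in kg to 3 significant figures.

Volume: 1620 m³ = 1,620,000 L.
Hardness to add: (228 − 104) = 124 mg/L as CaCO₃ × 1,620,000 L = 200,900 g as CaCO₃.
Moles of Ca²⁺ (1 mol Ca²⁺ ≡ 1 mol CaCO₃): 200,900 / 100.1 g/mol = 2007 mol.
Mass of CaCl₂·2H₂O: 2007 × 147 = 295,000 g.

295 kg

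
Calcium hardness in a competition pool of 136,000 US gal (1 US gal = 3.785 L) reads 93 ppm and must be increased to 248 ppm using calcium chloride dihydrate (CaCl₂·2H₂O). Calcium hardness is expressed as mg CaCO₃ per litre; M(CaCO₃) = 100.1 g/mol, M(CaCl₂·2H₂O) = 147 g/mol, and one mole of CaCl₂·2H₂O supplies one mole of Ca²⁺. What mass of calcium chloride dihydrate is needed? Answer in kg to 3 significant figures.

Volume: 136,000 US gal × 3.785 L/gal = 514,760 L.
Hardness to add: (248 − 93) = 155 mg/L as CaCO₃ × 514,760 L = 79,790 g as CaCO₃.
Moles of Ca²⁺ (1 mol Ca²⁺ ≡ 1 mol CaCO₃): 79,790 / 100.1 g/mol = 797.1 mol.
Mass of CaCl₂·2H₂O: 797.1 × 147 = 117,200 g.

117 kg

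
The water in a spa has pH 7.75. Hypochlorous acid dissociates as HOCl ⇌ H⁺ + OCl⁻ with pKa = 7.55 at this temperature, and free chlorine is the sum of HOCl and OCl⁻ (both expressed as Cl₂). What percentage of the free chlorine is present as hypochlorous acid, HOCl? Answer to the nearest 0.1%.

38.7%

[OCl⁻]/[HOCl] = 10^(pH − pKa) = 10^(7.75 − 7.55) = 10^0.20 = 1.585.
Fraction as HOCl = 1 / (1 + 1.585) = 0.3869.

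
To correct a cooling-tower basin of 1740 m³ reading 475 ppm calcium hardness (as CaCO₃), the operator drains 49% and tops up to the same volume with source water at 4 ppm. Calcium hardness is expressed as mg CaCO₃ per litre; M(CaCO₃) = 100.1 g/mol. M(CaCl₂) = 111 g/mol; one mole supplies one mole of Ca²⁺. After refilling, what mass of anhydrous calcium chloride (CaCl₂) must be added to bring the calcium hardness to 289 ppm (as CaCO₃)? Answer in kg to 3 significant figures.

86.4 kg

Volume: 1740 m³ = 1,740,000 L.
After draining 49% and refilling: 475 × 0.51 + 4 × 0.49 = 244.21 ppm.
Deficit to target: 289 − 244.21 = 44.79 mg/L.
As CaCO₃: 44.79 mg/L × 1,740,000 L = 77,930 g; ÷ 100.1 = 778.6 mol Ca²⁺.
Mass: 778.6 × 111 = 86,420 g.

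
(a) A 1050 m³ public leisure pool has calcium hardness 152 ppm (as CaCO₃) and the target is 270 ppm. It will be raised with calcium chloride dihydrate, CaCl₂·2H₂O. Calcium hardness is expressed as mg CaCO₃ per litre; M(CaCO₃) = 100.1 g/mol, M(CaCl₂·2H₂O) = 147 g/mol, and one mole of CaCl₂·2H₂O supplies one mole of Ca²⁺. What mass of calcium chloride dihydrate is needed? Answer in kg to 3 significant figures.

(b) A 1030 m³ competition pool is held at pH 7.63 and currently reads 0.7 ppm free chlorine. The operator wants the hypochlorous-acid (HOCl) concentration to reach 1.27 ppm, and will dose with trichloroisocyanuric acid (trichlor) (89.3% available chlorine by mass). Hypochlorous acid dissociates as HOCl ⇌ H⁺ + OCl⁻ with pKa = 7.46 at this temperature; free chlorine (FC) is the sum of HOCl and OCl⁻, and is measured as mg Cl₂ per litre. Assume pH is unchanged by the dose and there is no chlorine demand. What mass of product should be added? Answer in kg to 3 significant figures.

(a) 182 kg; (b) 2.82 kg

(a) Volume: 1050 m³ = 1,050,000 L.
(a) Hardness to add: (270 − 152) = 118 mg/L as CaCO₃ × 1,050,000 L = 123,900 g as CaCO₃.
(a) Moles of Ca²⁺ (1 mol Ca²⁺ ≡ 1 mol CaCO₃): 123,900 / 100.1 g/mol = 1238 mol.
(a) Mass of CaCl₂·2H₂O: 1238 × 147 = 182,000 g.

(b) Volume: 1030 m³ = 1,030,000 L.
(b) [OCl⁻]/[HOCl] = 10^(pH − pKa) = 10^(7.63 − 7.46) = 1.479; fraction as HOCl = 1/(1 + 1.479) = 0.4034.
(b) Free chlorine required for 1.27 ppm HOCl: 1.27 / 0.4034 = 3.148 ppm.
(b) FC to add: 3.148 − 0.7 = 2.448 mg/L as Cl₂.
(b) Cl₂ equivalent: 2.448 mg/L × 1,030,000 L = 2522 g.
(b) Product at 89.3% available Cl: 2522 / 0.893 = 2824 g.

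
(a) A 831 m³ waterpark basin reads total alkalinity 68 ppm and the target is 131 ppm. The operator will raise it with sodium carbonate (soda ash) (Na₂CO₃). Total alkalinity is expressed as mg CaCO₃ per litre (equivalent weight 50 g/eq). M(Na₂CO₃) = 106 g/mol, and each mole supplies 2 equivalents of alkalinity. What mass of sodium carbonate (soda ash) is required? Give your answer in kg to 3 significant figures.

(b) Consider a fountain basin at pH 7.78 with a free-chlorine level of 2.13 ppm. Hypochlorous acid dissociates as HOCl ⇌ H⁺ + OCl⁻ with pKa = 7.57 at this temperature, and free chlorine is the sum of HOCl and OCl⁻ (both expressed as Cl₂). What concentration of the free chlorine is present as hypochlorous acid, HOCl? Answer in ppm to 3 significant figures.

(a) 55.5 kg; (b) 0.812 ppm

(a) Volume: 831 m³ = 831,000 L.
(a) Alkalinity to add: (131 − 68) = 63 mg/L as CaCO₃ × 831,000 L = 52,350 g as CaCO₃.
(a) Equivalents: 52,350 g ÷ 50 g/eq = 1047 eq.
(a) Each mole of Na₂CO₃ supplies 2 eq, so 1047 / 2 = 523.5 mol.
(a) Mass: 523.5 mol × 106 g/mol = 55,490 g.

(b) [OCl⁻]/[HOCl] = 10^(pH − pKa) = 10^(7.78 − 7.57) = 10^0.21 = 1.622.
(b) Fraction as HOCl = 1 / (1 + 1.622) = 0.3814.
(b) HOCl = 0.3814 × 2.13 ppm = 0.8124 ppm.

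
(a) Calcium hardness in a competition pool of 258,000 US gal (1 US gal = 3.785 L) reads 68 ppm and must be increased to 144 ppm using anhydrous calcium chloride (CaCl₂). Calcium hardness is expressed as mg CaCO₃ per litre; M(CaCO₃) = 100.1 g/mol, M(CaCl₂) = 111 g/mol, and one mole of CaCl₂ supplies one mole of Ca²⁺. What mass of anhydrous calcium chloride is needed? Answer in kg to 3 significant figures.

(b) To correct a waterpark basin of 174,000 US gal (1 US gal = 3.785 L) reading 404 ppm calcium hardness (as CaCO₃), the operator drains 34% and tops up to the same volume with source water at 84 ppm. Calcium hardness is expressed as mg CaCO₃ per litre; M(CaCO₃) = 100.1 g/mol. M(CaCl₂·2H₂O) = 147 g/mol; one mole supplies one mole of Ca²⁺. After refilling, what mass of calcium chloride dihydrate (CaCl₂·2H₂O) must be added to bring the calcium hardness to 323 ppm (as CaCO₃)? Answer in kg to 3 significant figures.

(a) 82.3 kg; (b) 26.9 kg

(a) Volume: 258,000 US gal × 3.785 L/gal = 976,530 L.
(a) Hardness to add: (144 − 68) = 76 mg/L as CaCO₃ × 976,530 L = 74,220 g as CaCO₃.
(a) Moles of Ca²⁺ (1 mol Ca²⁺ ≡ 1 mol CaCO₃): 74,220 / 100.1 g/mol = 741.4 mol.
(a) Mass of CaCl₂: 741.4 × 111 = 82,300 g.

(b) Volume: 174,000 US gal × 3.785 L/gal = 658,590 L.
(b) After draining 34% and refilling: 404 × 0.66 + 84 × 0.34 = 295.2 ppm.
(b) Deficit to target: 323 − 295.2 = 27.8 mg/L.
(b) As CaCO₃: 27.8 mg/L × 658,590 L = 18,310 g; ÷ 100.1 = 182.9 mol Ca²⁺.
(b) Mass: 182.9 × 147 = 26,890 g.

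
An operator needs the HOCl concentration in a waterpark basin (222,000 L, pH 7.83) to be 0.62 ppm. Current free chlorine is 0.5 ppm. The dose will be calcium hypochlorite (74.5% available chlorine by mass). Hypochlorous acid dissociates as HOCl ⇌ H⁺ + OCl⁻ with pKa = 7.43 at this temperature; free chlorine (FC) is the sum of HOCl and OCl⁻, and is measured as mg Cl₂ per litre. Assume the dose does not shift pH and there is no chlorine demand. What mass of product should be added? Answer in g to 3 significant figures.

500 g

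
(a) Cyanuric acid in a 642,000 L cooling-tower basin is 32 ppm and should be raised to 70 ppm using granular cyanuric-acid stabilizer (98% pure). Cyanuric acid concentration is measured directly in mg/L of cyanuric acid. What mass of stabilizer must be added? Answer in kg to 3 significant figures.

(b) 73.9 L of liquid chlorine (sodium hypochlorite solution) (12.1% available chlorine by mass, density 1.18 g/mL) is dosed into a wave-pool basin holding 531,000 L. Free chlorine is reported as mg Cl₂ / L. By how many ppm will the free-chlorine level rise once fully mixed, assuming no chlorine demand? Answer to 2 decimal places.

(a) CYA to add: (70 − 32) = 38 mg/L × 642,000 L = 24,400 g cyanuric acid.
(a) At 98% purity: 24,400 / 0.98 = 24,890 g product.

(b) Mass of solution: 73.9 L × 1000 mL/L × 1.18 g/mL = 87,200 g.
(b) Available chlorine delivered: 87,200 g × 0.121 = 10,550 g as Cl₂.
(b) Concentration rise: 10,550 g / 531,000 L = 19.87 mg/L = 19.87 ppm.

(a) 24.9 kg; (b) 19.87 ppm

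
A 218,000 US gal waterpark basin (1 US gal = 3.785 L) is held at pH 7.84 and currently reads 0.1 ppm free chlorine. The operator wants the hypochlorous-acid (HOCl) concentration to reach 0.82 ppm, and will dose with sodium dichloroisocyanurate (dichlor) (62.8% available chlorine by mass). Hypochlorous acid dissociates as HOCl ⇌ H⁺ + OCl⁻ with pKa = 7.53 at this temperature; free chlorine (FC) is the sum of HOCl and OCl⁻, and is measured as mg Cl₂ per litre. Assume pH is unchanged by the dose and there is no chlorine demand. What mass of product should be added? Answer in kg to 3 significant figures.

Volume: 218,000 US gal × 3.785 L/gal = 825,130 L.
[OCl⁻]/[HOCl] = 10^(pH − pKa) = 10^(7.84 − 7.53) = 2.042; fraction as HOCl = 1/(1 + 2.042) = 0.3288.
Free chlorine required for 0.82 ppm HOCl: 0.82 / 0.3288 = 2.494 ppm.
FC to add: 2.494 − 0.1 = 2.394 mg/L as Cl₂.
Cl₂ equivalent: 2.394 mg/L × 825,130 L = 1976 g.
Product at 62.8% available Cl: 1976 / 0.628 = 3146 g.

3.15 kg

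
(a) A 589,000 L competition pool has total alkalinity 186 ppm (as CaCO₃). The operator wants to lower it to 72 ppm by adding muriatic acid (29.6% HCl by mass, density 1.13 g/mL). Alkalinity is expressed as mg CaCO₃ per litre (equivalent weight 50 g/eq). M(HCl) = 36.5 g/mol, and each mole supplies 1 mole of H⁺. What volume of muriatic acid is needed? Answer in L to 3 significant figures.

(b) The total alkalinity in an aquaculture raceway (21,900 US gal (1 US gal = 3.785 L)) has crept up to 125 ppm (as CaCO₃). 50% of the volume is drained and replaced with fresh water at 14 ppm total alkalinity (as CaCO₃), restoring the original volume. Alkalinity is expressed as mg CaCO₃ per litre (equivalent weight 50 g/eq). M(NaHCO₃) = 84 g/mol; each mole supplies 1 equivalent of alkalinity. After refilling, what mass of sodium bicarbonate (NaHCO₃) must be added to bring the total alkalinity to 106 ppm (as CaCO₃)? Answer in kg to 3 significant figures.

(a) Alkalinity to neutralize: (186 − 72) = 114 mg/L as CaCO₃ × 589,000 L = 67,150 g as CaCO₃.
(a) Equivalents of H⁺ required: 67,150 ÷ 50 g/eq = 1343 eq = 1343 mol HCl.
(a) Mass of HCl: 1343 × 36.5 = 49,020 g.
(a) Mass of 29.6% solution: 49,020 / 0.296 = 165,600 g.
(a) Volume: 165,600 g ÷ 1.13 g/mL = 146,500 mL.

(b) Volume: 21,900 US gal × 3.785 L/gal = 82,892 L.
(b) After draining 50% and refilling: 125 × 0.50 + 14 × 0.50 = 69.5 ppm.
(b) Deficit to target: 106 − 69.5 = 36.5 mg/L.
(b) As CaCO₃: 36.5 mg/L × 82,892 L = 3026 g; ÷ 50 g/eq ÷ 1 = 60.51 mol NaHCO₃.
(b) Mass: 60.51 × 84 = 5083 g.

(a) 147 L; (b) 5.08 kg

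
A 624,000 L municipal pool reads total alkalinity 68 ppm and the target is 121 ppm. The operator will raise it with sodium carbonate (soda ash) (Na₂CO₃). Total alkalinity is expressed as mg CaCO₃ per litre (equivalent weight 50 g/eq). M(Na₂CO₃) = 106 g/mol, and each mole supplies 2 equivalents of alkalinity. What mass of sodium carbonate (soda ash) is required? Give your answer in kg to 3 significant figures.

35.1 kg

Alkalinity to add: (121 − 68) = 53 mg/L as CaCO₃ × 624,000 L = 33,070 g as CaCO₃.
Equivalents: 33,070 g ÷ 50 g/eq = 661.4 eq.
Each mole of Na₂CO₃ supplies 2 eq, so 661.4 / 2 = 330.7 mol.
Mass: 330.7 mol × 106 g/mol = 35,060 g.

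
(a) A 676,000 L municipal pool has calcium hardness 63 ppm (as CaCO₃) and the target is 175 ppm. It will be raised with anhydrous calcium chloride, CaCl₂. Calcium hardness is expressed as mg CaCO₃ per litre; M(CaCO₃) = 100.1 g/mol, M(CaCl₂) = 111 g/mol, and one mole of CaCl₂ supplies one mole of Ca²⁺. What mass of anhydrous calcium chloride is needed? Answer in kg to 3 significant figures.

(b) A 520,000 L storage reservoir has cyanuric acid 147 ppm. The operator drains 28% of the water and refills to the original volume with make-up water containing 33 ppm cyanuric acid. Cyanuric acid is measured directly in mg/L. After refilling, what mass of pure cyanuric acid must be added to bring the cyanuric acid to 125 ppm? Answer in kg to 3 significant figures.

(a) Hardness to add: (175 − 63) = 112 mg/L as CaCO₃ × 676,000 L = 75,710 g as CaCO₃.
(a) Moles of Ca²⁺ (1 mol Ca²⁺ ≡ 1 mol CaCO₃): 75,710 / 100.1 g/mol = 756.4 mol.
(a) Mass of CaCl₂: 756.4 × 111 = 83,960 g.

(b) After draining 28% and refilling: 147 × 0.72 + 33 × 0.28 = 115.08 ppm.
(b) Deficit to target: 125 − 115.08 = 9.92 mg/L.
(b) Mass: 9.92 mg/L × 520,000 L = 5158 g cyanuric acid.

(a) 84.0 kg; (b) 5.16 kg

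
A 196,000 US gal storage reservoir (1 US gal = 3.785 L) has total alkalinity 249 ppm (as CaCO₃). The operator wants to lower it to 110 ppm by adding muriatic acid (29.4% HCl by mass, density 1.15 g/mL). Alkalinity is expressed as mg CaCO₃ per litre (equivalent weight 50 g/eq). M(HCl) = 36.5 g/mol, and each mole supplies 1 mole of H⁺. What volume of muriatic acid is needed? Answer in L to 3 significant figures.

Volume: 196,000 US gal × 3.785 L/gal = 741,860 L.
Alkalinity to neutralize: (249 − 110) = 139 mg/L as CaCO₃ × 741,860 L = 103,100 g as CaCO₃.
Equivalents of H⁺ required: 103,100 ÷ 50 g/eq = 2062 eq = 2062 mol HCl.
Mass of HCl: 2062 × 36.5 = 75,280 g.
Mass of 29.4% solution: 75,280 / 0.294 = 256,000 g.
Volume: 256,000 g ÷ 1.15 g/mL = 222,600 mL.

223 L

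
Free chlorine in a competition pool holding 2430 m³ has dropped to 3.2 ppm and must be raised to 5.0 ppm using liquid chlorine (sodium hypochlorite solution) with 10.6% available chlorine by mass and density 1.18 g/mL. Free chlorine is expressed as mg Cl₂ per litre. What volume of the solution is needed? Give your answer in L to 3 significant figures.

35.0 L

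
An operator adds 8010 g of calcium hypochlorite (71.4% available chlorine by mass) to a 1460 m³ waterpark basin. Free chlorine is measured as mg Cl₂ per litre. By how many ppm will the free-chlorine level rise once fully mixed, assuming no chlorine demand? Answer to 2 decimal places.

3.92 ppm

Volume: 1460 m³ = 1,460,000 L.
Available chlorine delivered: 8010 g × 0.714 = 5719 g as Cl₂.
Concentration rise: 5719 g / 1,460,000 L = 3.917 mg/L = 3.92 ppm.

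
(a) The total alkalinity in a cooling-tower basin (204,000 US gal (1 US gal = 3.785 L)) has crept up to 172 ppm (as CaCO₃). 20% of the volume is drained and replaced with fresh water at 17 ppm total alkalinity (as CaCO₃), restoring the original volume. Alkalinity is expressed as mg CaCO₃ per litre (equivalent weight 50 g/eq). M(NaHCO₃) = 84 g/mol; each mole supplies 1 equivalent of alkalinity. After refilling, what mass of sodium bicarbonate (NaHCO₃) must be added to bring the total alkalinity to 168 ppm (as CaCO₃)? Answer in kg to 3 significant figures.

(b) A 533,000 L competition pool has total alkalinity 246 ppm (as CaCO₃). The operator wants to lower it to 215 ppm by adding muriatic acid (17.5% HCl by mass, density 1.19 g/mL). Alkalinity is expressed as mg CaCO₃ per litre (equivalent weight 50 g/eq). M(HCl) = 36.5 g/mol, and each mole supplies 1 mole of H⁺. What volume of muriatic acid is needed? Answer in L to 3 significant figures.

(a) 35.0 kg; (b) 57.9 L

(a) Volume: 204,000 US gal × 3.785 L/gal = 772,140 L.
(a) After draining 20% and refilling: 172 × 0.80 + 17 × 0.20 = 141 ppm.
(a) Deficit to target: 168 − 141 = 27 mg/L.
(a) As CaCO₃: 27 mg/L × 772,140 L = 20,850 g; ÷ 50 g/eq ÷ 1 = 417 mol NaHCO₃.
(a) Mass: 417 × 84 = 35,020 g.

(b) Alkalinity to neutralize: (246 − 215) = 31 mg/L as CaCO₃ × 533,000 L = 16,520 g as CaCO₃.
(b) Equivalents of H⁺ required: 16,520 ÷ 50 g/eq = 330.5 eq = 330.5 mol HCl.
(b) Mass of HCl: 330.5 × 36.5 = 12,060 g.
(b) Mass of 17.5% solution: 12,060 / 0.175 = 68,920 g.
(b) Volume: 68,920 g ÷ 1.19 g/mL = 57,920 mL.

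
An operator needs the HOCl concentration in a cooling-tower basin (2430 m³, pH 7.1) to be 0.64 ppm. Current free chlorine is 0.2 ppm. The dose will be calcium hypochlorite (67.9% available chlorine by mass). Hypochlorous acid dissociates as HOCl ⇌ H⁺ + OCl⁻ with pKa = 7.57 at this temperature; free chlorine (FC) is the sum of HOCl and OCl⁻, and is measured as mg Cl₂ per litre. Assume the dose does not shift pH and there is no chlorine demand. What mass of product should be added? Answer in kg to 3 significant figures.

Volume: 2430 m³ = 2,430,000 L.
[OCl⁻]/[HOCl] = 10^(pH − pKa) = 10^(7.1 − 7.57) = 0.3388; fraction as HOCl = 1/(1 + 0.3388) = 0.7469.
Free chlorine required for 0.64 ppm HOCl: 0.64 / 0.7469 = 0.8569 ppm.
FC to add: 0.8569 − 0.2 = 0.6569 mg/L as Cl₂.
Cl₂ equivalent: 0.6569 mg/L × 2,430,000 L = 1596 g.
Product at 67.9% available Cl: 1596 / 0.679 = 2351 g.

2.35 kg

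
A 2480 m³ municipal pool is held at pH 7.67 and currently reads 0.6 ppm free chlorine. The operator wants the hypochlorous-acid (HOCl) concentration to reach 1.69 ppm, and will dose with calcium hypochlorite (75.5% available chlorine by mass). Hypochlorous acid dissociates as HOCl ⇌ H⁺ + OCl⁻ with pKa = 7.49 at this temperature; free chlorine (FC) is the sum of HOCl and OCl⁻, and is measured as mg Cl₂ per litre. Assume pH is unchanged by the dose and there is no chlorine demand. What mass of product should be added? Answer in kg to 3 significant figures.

12.0 kg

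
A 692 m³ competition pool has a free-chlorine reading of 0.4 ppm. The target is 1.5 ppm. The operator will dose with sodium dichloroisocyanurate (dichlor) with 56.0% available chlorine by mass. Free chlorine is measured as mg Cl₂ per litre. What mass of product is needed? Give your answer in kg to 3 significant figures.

1.36 kg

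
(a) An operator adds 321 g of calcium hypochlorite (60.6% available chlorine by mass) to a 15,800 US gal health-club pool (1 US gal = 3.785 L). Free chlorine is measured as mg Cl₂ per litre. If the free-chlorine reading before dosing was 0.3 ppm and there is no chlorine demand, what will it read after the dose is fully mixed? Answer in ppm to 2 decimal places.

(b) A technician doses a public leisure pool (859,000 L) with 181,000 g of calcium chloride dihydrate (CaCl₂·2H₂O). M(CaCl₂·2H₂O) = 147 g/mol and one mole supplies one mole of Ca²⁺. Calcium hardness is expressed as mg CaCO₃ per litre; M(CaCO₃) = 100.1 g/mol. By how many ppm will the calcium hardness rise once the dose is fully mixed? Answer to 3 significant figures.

(a) 3.55 ppm; (b) 143 ppm

(a) Volume: 15,800 US gal × 3.785 L/gal = 59,803 L.
(a) Available chlorine delivered: 321 g × 0.606 = 194.5 g as Cl₂.
(a) Concentration rise: 194.5 g / 59,803 L = 3.253 mg/L = 3.25 ppm.
(a) Final FC: 0.3 + 3.25 = 3.55 ppm.

(b) Moles of Ca²⁺: 181,000 g ÷ 147 g/mol = 1231 mol.
(b) As CaCO₃: 1231 mol × 100.1 g/mol = 123,300 g.
(b) Rise: 123,300 g / 859,000 L × 1000 = 143.5 mg/L.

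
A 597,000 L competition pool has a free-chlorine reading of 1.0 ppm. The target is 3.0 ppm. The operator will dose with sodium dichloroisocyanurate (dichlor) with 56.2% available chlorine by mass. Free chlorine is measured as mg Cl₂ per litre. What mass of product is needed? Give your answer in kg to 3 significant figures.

Chlorine deficit: 3.0 − 1.0 = 2 ppm = 2 mg/L as Cl₂.
Cl₂ equivalent needed: 2 mg/L × 597,000 L = 1,194,000 mg = 1194 g.
Product at 56.2% available chlorine: 1194 / 0.562 = 2125 g.

2.12 kg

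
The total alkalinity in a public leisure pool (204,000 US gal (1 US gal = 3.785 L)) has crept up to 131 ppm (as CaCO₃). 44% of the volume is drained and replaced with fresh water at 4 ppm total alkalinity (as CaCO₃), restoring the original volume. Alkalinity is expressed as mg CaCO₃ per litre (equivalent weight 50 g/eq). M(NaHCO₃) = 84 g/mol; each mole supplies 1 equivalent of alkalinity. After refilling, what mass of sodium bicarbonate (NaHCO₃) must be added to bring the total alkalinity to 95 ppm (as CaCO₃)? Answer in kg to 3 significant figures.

Volume: 204,000 US gal × 3.785 L/gal = 772,140 L.
After draining 44% and refilling: 131 × 0.56 + 4 × 0.44 = 75.12 ppm.
Deficit to target: 95 − 75.12 = 19.88 mg/L.
As CaCO₃: 19.88 mg/L × 772,140 L = 15,350 g; ÷ 50 g/eq ÷ 1 = 307 mol NaHCO₃.
Mass: 307 × 84 = 25,790 g.

25.8 kg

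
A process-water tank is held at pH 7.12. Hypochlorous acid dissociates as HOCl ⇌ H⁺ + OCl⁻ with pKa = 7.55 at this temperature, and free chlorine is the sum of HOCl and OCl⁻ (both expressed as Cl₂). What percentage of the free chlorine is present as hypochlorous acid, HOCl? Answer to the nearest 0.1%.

[OCl⁻]/[HOCl] = 10^(pH − pKa) = 10^(7.12 − 7.55) = 10^-0.43 = 0.3715.
Fraction as HOCl = 1 / (1 + 0.3715) = 0.7291.

72.9%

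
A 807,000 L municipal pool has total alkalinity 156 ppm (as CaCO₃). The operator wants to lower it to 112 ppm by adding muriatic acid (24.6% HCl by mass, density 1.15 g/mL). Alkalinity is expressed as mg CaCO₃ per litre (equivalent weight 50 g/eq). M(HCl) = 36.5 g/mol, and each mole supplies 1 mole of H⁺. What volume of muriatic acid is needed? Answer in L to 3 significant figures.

Alkalinity to neutralize: (156 − 112) = 44 mg/L as CaCO₃ × 807,000 L = 35,510 g as CaCO₃.
Equivalents of H⁺ required: 35,510 ÷ 50 g/eq = 710.2 eq = 710.2 mol HCl.
Mass of HCl: 710.2 × 36.5 = 25,920 g.
Mass of 24.6% solution: 25,920 / 0.246 = 105,400 g.
Volume: 105,400 g ÷ 1.15 g/mL = 91,630 mL.

91.6 L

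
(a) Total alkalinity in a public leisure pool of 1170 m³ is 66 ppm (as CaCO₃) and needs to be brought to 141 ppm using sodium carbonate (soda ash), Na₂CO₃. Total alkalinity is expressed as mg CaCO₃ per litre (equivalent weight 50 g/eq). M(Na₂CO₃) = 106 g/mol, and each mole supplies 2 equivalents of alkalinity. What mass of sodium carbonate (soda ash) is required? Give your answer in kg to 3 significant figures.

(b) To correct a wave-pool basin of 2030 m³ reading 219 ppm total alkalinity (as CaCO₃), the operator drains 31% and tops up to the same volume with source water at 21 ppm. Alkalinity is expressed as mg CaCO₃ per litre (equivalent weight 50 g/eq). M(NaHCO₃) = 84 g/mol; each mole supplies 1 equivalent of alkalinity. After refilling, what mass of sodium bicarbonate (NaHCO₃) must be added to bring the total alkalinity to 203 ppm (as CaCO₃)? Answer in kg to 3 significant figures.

(a) Volume: 1170 m³ = 1,170,000 L.
(a) Alkalinity to add: (141 − 66) = 75 mg/L as CaCO₃ × 1,170,000 L = 87,750 g as CaCO₃.
(a) Equivalents: 87,750 g ÷ 50 g/eq = 1755 eq.
(a) Each mole of Na₂CO₃ supplies 2 eq, so 1755 / 2 = 877.5 mol.
(a) Mass: 877.5 mol × 106 g/mol = 93,020 g.

(b) Volume: 2030 m³ = 2,030,000 L.
(b) After draining 31% and refilling: 219 × 0.69 + 21 × 0.31 = 157.62 ppm.
(b) Deficit to target: 203 − 157.62 = 45.38 mg/L.
(b) As CaCO₃: 45.38 mg/L × 2,030,000 L = 92,120 g; ÷ 50 g/eq ÷ 1 = 1842 mol NaHCO₃.
(b) Mass: 1842 × 84 = 154,800 g.

(a) 93.0 kg; (b) 155 kg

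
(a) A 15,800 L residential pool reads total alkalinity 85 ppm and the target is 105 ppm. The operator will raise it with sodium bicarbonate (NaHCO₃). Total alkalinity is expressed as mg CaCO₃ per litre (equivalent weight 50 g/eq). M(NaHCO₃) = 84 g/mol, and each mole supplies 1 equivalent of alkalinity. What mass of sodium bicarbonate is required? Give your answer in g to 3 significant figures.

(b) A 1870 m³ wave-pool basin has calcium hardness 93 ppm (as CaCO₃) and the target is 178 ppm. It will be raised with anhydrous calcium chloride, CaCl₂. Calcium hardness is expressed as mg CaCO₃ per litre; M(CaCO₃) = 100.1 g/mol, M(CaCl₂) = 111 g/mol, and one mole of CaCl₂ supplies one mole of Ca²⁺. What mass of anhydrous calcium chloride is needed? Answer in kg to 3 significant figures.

(a) 531 g; (b) 176 kg

(a) Alkalinity to add: (105 − 85) = 20 mg/L as CaCO₃ × 15,800 L = 316 g as CaCO₃.
(a) Equivalents: 316 g ÷ 50 g/eq = 6.32 eq.
(a) NaHCO₃ supplies 1 eq per mole → 6.32 mol.
(a) Mass: 6.32 mol × 84 g/mol = 530.9 g.

(b) Volume: 1870 m³ = 1,870,000 L.
(b) Hardness to add: (178 − 93) = 85 mg/L as CaCO₃ × 1,870,000 L = 159,000 g as CaCO₃.
(b) Moles of Ca²⁺ (1 mol Ca²⁺ ≡ 1 mol CaCO₃): 159,000 / 100.1 g/mol = 1588 mol.
(b) Mass of CaCl₂: 1588 × 111 = 176,300 g.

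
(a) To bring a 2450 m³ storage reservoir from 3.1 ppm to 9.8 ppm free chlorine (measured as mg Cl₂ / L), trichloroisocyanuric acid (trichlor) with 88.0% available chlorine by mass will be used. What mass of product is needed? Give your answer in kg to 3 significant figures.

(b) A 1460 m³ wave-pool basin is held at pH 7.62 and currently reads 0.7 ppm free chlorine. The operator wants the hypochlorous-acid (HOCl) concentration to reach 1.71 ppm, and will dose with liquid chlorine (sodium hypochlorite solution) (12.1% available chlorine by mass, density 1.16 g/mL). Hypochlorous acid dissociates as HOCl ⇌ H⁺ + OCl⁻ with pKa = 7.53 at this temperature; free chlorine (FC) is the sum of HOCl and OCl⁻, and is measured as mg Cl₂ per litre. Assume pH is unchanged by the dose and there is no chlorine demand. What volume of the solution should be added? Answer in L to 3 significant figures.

(a) Volume: 2450 m³ = 2,450,000 L.
(a) Chlorine deficit: 9.8 − 3.1 = 6.7 ppm = 6.7 mg/L as Cl₂.
(a) Cl₂ equivalent needed: 6.7 mg/L × 2,450,000 L = 16,420,000 mg = 16,420 g.
(a) Product at 88.0% available chlorine: 16,420 / 0.88 = 18,650 g.

(b) Volume: 1460 m³ = 1,460,000 L.
(b) [OCl⁻]/[HOCl] = 10^(pH − pKa) = 10^(7.62 − 7.53) = 1.23; fraction as HOCl = 1/(1 + 1.23) = 0.4484.
(b) Free chlorine required for 1.71 ppm HOCl: 1.71 / 0.4484 = 3.814 ppm.
(b) FC to add: 3.814 − 0.7 = 3.114 mg/L as Cl₂.
(b) Cl₂ equivalent: 3.114 mg/L × 1,460,000 L = 4546 g.
(b) Product at 12.1% available Cl: 4546 / 0.121 = 37,570 g.
(b) Volume: 37,570 g ÷ 1.16 g/mL = 32,390 mL.

(a) 18.7 kg; (b) 32.4 L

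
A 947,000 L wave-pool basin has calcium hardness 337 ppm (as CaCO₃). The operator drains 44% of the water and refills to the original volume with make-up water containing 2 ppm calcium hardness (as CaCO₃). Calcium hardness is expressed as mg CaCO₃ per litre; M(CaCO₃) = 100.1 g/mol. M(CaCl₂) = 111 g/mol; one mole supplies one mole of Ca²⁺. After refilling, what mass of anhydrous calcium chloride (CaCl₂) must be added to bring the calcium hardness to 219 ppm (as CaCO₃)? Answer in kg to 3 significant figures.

30.9 kg

After draining 44% and refilling: 337 × 0.56 + 2 × 0.44 = 189.6 ppm.
Deficit to target: 219 − 189.6 = 29.4 mg/L.
As CaCO₃: 29.4 mg/L × 947,000 L = 27,840 g; ÷ 100.1 = 278.1 mol Ca²⁺.
Mass: 278.1 × 111 = 30,870 g.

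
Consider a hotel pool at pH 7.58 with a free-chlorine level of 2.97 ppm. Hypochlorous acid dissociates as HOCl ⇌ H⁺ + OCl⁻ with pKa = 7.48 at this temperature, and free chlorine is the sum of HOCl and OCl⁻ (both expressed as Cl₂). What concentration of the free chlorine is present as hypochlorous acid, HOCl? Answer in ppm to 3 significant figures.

1.31 ppm

[OCl⁻]/[HOCl] = 10^(pH − pKa) = 10^(7.58 − 7.48) = 10^0.10 = 1.259.
Fraction as HOCl = 1 / (1 + 1.259) = 0.4427.
HOCl = 0.4427 × 2.97 ppm = 1.315 ppm.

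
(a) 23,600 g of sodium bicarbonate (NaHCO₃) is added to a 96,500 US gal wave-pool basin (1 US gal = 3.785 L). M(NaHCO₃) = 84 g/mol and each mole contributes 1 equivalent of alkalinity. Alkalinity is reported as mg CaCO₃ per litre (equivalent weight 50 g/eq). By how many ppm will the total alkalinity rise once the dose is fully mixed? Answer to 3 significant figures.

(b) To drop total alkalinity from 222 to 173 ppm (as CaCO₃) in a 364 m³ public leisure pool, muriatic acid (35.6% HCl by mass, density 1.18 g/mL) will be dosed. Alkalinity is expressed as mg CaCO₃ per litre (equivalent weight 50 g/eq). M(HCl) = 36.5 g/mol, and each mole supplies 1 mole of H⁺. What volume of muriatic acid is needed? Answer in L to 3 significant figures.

(a) 38.5 ppm; (b) 31.0 L

(a) Volume: 96,500 US gal × 3.785 L/gal = 365,252 L.
(a) Moles of NaHCO₃: 23,600 g ÷ 84 g/mol = 281 mol → 281 eq of alkalinity.
(a) As CaCO₃: 281 eq × 50 g/eq = 14,050 g.
(a) Rise: 14,050 g / 365,252 L × 1000 = 38.46 mg/L.

(b) Volume: 364 m³ = 364,000 L.
(b) Alkalinity to neutralize: (222 − 173) = 49 mg/L as CaCO₃ × 364,000 L = 17,840 g as CaCO₃.
(b) Equivalents of H⁺ required: 17,840 ÷ 50 g/eq = 356.7 eq = 356.7 mol HCl.
(b) Mass of HCl: 356.7 × 36.5 = 13,020 g.
(b) Mass of 35.6% solution: 13,020 / 0.356 = 36,570 g.
(b) Volume: 36,570 g ÷ 1.18 g/mL = 30,990 mL.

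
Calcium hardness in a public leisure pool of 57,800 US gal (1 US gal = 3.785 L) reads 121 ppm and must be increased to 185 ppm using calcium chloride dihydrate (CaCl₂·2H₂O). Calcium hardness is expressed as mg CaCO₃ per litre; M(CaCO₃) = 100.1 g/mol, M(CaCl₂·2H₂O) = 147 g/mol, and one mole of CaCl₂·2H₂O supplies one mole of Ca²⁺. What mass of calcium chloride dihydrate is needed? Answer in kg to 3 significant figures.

20.6 kg

Volume: 57,800 US gal × 3.785 L/gal = 218,773 L.
Hardness to add: (185 − 121) = 64 mg/L as CaCO₃ × 218,773 L = 14,000 g as CaCO₃.
Moles of Ca²⁺ (1 mol Ca²⁺ ≡ 1 mol CaCO₃): 14,000 / 100.1 g/mol = 139.9 mol.
Mass of CaCl₂·2H₂O: 139.9 × 147 = 20,560 g.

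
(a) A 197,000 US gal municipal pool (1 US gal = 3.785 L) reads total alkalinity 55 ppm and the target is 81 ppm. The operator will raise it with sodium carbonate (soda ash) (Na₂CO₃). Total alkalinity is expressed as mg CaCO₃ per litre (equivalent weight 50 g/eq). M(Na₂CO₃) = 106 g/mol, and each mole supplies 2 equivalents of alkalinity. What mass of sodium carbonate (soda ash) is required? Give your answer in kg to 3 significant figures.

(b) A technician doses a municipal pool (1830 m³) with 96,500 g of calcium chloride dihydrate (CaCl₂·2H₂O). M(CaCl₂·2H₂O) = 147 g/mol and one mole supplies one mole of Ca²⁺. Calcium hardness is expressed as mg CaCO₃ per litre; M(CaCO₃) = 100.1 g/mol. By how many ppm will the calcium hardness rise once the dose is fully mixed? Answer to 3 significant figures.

(a) 20.5 kg; (b) 35.9 ppm

(a) Volume: 197,000 US gal × 3.785 L/gal = 745,645 L.
(a) Alkalinity to add: (81 − 55) = 26 mg/L as CaCO₃ × 745,645 L = 19,390 g as CaCO₃.
(a) Equivalents: 19,390 g ÷ 50 g/eq = 387.7 eq.
(a) Each mole of Na₂CO₃ supplies 2 eq, so 387.7 / 2 = 193.9 mol.
(a) Mass: 193.9 mol × 106 g/mol = 20,550 g.

(b) Volume: 1830 m³ = 1,830,000 L.
(b) Moles of Ca²⁺: 96,500 g ÷ 147 g/mol = 656.5 mol.
(b) As CaCO₃: 656.5 mol × 100.1 g/mol = 65,710 g.
(b) Rise: 65,710 g / 1,830,000 L × 1000 = 35.91 mg/L.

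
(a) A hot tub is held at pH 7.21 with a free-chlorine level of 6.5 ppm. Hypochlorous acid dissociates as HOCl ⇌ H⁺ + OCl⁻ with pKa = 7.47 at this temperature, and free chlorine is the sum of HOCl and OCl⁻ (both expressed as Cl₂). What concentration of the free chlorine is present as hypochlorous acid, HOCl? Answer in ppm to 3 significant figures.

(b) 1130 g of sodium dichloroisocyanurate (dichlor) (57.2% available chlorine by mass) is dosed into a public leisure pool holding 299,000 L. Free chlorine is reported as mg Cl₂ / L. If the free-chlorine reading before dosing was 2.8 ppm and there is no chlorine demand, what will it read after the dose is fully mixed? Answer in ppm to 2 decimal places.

(a) [OCl⁻]/[HOCl] = 10^(pH − pKa) = 10^(7.21 − 7.47) = 10^-0.26 = 0.5495.
(a) Fraction as HOCl = 1 / (1 + 0.5495) = 0.6454.
(a) HOCl = 0.6454 × 6.5 ppm = 4.195 ppm.

(b) Available chlorine delivered: 1130 g × 0.572 = 646.4 g as Cl₂.
(b) Concentration rise: 646.4 g / 299,000 L = 2.162 mg/L = 2.16 ppm.
(b) Final FC: 2.8 + 2.16 = 4.96 ppm.

(a) 4.19 ppm; (b) 4.96 ppm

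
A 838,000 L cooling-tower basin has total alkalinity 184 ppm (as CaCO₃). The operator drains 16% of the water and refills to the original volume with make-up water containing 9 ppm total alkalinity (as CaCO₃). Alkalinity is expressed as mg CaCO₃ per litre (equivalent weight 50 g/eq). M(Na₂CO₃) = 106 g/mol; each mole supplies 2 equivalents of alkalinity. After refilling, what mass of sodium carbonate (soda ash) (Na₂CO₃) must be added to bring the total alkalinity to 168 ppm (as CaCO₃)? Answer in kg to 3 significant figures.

After draining 16% and refilling: 184 × 0.84 + 9 × 0.16 = 156 ppm.
Deficit to target: 168 − 156 = 12 mg/L.
As CaCO₃: 12 mg/L × 838,000 L = 10,060 g; ÷ 50 g/eq ÷ 2 = 100.6 mol Na₂CO₃.
Mass: 100.6 × 106 = 10,660 g.

10.7 kg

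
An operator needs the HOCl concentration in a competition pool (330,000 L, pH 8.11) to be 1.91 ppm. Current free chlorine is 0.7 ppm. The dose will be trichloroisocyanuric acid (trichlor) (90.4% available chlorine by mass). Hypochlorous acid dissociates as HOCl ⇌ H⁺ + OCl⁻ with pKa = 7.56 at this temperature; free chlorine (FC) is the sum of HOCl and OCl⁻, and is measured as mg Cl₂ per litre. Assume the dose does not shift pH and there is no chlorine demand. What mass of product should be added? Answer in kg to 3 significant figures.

[OCl⁻]/[HOCl] = 10^(pH − pKa) = 10^(8.11 − 7.56) = 3.548; fraction as HOCl = 1/(1 + 3.548) = 0.2199.
Free chlorine required for 1.91 ppm HOCl: 1.91 / 0.2199 = 8.687 ppm.
FC to add: 8.687 − 0.7 = 7.987 mg/L as Cl₂.
Cl₂ equivalent: 7.987 mg/L × 330,000 L = 2636 g.
Product at 90.4% available Cl: 2636 / 0.904 = 2916 g.

2.92 kg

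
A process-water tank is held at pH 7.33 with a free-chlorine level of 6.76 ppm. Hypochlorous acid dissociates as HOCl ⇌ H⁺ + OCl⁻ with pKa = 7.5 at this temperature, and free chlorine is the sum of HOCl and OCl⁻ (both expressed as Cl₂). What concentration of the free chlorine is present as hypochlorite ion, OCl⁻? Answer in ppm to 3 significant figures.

2.73 ppm

[OCl⁻]/[HOCl] = 10^(pH − pKa) = 10^(7.33 − 7.5) = 10^-0.17 = 0.6761.
Fraction as HOCl = 1 / (1 + 0.6761) = 0.5966.
OCl⁻ = (1 − 0.5966) × 6.76 ppm = 2.727 ppm.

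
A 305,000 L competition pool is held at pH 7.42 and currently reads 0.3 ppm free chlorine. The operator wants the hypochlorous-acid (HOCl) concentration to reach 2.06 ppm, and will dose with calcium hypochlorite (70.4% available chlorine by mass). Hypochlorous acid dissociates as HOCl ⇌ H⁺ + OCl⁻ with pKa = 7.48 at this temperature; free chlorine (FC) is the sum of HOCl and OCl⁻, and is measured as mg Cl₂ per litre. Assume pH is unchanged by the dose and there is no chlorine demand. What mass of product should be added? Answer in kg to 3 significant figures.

[OCl⁻]/[HOCl] = 10^(pH − pKa) = 10^(7.42 − 7.48) = 0.871; fraction as HOCl = 1/(1 + 0.871) = 0.5345.
Free chlorine required for 2.06 ppm HOCl: 2.06 / 0.5345 = 3.854 ppm.
FC to add: 3.854 − 0.3 = 3.554 mg/L as Cl₂.
Cl₂ equivalent: 3.554 mg/L × 305,000 L = 1084 g.
Product at 70.4% available Cl: 1084 / 0.704 = 1540 g.

1.54 kg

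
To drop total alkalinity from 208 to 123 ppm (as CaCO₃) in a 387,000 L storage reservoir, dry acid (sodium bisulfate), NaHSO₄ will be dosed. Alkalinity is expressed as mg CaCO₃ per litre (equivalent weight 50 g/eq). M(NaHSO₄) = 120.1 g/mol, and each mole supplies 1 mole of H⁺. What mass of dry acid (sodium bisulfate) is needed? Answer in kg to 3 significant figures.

79.0 kg

Alkalinity to neutralize: (208 − 123) = 85 mg/L as CaCO₃ × 387,000 L = 32,900 g as CaCO₃.
Equivalents of H⁺ required: 32,900 ÷ 50 g/eq = 657.9 eq = 657.9 mol NaHSO₄.
Mass of NaHSO₄: 657.9 × 120.1 = 79,010 g.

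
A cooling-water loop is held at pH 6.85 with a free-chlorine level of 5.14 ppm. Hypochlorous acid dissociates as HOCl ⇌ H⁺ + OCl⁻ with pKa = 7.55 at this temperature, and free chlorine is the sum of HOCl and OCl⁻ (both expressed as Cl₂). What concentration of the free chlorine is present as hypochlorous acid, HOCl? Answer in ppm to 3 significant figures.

4.29 ppm

[OCl⁻]/[HOCl] = 10^(pH − pKa) = 10^(6.85 − 7.55) = 10^-0.70 = 0.1995.
Fraction as HOCl = 1 / (1 + 0.1995) = 0.8337.
HOCl = 0.8337 × 5.14 ppm = 4.285 ppm.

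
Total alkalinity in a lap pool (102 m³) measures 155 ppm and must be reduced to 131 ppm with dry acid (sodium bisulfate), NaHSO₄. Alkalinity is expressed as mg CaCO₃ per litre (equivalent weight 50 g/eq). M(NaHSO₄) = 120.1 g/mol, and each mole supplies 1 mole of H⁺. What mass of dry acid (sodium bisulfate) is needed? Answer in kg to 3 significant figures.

5.88 kg

Volume: 102 m³ = 102,000 L.
Alkalinity to neutralize: (155 − 131) = 24 mg/L as CaCO₃ × 102,000 L = 2448 g as CaCO₃.
Equivalents of H⁺ required: 2448 ÷ 50 g/eq = 48.96 eq = 48.96 mol NaHSO₄.
Mass of NaHSO₄: 48.96 × 120.1 = 5880 g.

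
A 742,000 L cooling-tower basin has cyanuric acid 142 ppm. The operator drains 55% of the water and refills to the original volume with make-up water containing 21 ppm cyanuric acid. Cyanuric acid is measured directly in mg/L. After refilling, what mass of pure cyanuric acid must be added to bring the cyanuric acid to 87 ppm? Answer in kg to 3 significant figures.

After draining 55% and refilling: 142 × 0.45 + 21 × 0.55 = 75.45 ppm.
Deficit to target: 87 − 75.45 = 11.55 mg/L.
Mass: 11.55 mg/L × 742,000 L = 8570 g cyanuric acid.

8.57 kg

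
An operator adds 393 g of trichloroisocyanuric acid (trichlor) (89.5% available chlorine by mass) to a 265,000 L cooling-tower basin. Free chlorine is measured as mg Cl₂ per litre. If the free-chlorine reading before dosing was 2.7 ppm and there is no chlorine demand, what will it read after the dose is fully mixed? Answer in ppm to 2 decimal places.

4.03 ppm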